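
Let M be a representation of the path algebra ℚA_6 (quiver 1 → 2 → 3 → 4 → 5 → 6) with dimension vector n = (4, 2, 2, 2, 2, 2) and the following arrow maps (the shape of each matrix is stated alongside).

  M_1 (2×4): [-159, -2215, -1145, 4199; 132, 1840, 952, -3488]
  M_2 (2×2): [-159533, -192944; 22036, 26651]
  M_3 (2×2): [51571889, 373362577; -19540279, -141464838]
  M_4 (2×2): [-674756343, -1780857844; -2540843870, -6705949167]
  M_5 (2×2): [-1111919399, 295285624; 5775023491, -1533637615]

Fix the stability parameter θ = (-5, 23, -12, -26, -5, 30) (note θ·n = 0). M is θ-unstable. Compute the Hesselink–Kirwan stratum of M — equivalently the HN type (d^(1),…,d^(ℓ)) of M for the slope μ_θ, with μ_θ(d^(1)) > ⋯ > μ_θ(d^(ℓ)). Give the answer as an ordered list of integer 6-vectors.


Interval decomposition of M: I[1,1]^2, I[1,6]^2.
HN type (ℓ=2): μ^(1)=30; μ^(2)=-5

((0, 0, 0, 0, 0, 2); (4, 2, 2, 2, 2, 0))


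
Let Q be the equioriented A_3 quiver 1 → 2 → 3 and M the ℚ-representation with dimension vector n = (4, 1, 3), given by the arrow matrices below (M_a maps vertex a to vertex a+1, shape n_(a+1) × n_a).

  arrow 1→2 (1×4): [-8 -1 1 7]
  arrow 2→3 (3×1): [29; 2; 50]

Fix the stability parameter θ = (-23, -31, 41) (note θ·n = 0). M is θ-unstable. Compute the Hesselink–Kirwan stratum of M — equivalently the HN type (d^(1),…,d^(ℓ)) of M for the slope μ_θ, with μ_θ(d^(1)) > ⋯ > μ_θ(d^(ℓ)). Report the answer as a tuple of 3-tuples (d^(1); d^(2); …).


Via rank(M_{q-1}∘⋯∘M_p): M ≅ I[1,1]^3, I[1,3], I[3,3]^2.
μ_θ-semistable layers: μ^(1)=41; μ^(2)=-23; μ^(3)=-27

((0, 0, 3); (3, 0, 0); (1, 1, 0))


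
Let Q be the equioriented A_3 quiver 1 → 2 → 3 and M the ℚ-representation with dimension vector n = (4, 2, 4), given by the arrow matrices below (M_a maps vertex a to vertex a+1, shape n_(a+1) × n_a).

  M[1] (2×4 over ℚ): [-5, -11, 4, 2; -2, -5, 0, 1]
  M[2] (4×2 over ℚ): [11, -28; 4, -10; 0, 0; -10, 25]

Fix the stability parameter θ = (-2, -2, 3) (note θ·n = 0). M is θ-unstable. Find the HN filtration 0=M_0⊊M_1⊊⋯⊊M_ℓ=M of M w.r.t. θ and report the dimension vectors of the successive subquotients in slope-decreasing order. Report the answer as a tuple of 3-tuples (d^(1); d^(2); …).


Interval decomposition of M: I[1,1]^2, I[1,3]^2, I[3,3]^2.
HN type (ℓ=2): μ^(1)=3; μ^(2)=-2

((0, 0, 4); (4, 2, 0))


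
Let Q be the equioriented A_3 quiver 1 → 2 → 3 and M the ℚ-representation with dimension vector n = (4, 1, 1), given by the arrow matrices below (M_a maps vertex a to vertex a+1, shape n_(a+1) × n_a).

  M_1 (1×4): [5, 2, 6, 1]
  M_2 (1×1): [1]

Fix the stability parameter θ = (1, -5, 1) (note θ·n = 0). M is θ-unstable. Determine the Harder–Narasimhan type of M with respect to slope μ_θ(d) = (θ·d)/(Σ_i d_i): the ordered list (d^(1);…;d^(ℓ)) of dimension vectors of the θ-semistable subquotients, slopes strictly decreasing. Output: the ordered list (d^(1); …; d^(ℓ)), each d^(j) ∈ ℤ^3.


Interval decomposition of M: I[1,1]^3, I[1,3].
HN type (ℓ=2): μ^(1)=1; μ^(2)=-2

((3, 0, 1); (1, 1, 0))


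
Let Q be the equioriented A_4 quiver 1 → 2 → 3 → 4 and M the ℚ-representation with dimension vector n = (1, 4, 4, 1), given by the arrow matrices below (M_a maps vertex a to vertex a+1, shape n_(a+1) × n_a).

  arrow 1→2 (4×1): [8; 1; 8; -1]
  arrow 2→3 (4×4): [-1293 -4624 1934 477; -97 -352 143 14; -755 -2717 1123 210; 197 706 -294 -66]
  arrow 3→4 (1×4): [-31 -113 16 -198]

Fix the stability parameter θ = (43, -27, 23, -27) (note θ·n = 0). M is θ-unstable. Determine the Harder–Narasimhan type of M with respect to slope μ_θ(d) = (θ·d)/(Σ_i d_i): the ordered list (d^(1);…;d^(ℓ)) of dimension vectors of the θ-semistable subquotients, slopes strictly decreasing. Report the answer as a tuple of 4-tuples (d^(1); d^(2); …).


Via rank(M_{q-1}∘⋯∘M_p): M ≅ I[1,4], I[2,3]^3.
μ_θ-semistable layers: μ^(1)=23; μ^(2)=3; μ^(3)=-27

((0, 0, 3, 0); (1, 1, 1, 1); (0, 3, 0, 0))


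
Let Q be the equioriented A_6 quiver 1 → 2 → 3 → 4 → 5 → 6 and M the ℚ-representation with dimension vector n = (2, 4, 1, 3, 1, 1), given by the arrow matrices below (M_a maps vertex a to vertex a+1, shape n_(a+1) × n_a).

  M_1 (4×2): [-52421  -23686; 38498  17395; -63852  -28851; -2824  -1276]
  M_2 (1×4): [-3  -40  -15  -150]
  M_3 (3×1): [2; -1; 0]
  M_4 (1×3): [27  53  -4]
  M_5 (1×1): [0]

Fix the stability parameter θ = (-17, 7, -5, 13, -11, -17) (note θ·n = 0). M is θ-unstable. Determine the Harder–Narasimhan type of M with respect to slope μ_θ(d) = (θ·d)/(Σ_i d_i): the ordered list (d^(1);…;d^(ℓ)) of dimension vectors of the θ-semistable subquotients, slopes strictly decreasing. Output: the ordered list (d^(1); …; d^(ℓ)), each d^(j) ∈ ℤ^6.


Interval decomposition of M: I[1,2], I[1,5], I[2,2]^2, I[4,4]^2, I[6,6].
HN type (ℓ=4): μ^(1)=13; μ^(2)=7; μ^(3)=1; μ^(4)=-17

((0, 0, 0, 2, 0, 0); (0, 3, 0, 0, 0, 0); (0, 1, 1, 1, 1, 0); (2, 0, 0, 0, 0, 1))


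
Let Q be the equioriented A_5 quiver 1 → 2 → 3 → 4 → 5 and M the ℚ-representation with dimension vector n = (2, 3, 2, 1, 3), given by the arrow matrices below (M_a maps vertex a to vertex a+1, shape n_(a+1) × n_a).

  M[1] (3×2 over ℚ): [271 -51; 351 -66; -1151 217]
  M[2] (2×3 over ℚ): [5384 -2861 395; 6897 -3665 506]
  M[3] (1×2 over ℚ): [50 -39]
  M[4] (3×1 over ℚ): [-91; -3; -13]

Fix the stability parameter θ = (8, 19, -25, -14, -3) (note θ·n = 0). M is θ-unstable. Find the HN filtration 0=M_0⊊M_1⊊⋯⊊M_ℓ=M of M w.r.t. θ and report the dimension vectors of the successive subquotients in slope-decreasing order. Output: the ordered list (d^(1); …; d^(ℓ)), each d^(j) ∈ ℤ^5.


Interval decomposition of M: I[1,3], I[1,5], I[2,2], I[5,5]^2.
HN type (ℓ=3): μ^(1)=19; μ^(2)=2/3; μ^(3)=-3

((0, 1, 0, 0, 0); (1, 1, 1, 0, 0); (1, 1, 1, 1, 3))


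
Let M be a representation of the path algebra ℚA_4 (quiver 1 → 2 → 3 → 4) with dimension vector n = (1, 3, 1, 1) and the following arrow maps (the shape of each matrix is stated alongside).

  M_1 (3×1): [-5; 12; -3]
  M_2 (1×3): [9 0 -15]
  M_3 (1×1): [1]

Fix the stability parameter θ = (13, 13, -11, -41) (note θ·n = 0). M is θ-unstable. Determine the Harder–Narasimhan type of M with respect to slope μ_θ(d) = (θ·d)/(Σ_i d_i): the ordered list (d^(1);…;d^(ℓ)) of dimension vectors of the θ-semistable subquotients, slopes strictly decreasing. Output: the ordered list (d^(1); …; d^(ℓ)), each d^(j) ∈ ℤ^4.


Barcode: M ≅ I[1,2], I[2,2], I[2,4]. HN layers by μ_θ (2 steps, strictly decreasing):
  μ^(1)=13; μ^(2)=-13

((1, 2, 0, 0); (0, 1, 1, 1))


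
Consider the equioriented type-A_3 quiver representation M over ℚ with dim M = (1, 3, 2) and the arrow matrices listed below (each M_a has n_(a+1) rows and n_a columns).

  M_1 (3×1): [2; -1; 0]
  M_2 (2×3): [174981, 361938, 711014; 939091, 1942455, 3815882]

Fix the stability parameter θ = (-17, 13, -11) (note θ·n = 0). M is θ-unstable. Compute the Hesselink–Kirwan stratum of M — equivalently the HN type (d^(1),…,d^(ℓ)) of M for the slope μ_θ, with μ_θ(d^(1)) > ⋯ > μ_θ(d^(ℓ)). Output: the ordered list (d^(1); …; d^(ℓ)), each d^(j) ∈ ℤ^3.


Interval decomposition of M: I[1,3], I[2,2], I[2,3].
HN type (ℓ=3): μ^(1)=13; μ^(2)=1; μ^(3)=-17

((0, 1, 0); (0, 2, 2); (1, 0, 0))


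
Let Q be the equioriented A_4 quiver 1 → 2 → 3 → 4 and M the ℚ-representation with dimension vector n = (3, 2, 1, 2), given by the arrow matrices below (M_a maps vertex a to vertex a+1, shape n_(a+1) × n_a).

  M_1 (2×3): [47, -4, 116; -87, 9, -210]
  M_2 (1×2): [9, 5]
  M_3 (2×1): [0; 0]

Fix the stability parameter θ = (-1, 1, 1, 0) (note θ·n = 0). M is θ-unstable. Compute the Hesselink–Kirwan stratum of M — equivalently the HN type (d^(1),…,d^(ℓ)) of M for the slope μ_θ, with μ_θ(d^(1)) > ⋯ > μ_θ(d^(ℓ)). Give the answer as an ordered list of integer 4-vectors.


Barcode: M ≅ I[1,1], I[1,2], I[1,3], I[4,4]^2. HN layers by μ_θ (3 steps, strictly decreasing):
  μ^(1)=1; μ^(2)=0; μ^(3)=-1

((0, 2, 1, 0); (0, 0, 0, 2); (3, 0, 0, 0))


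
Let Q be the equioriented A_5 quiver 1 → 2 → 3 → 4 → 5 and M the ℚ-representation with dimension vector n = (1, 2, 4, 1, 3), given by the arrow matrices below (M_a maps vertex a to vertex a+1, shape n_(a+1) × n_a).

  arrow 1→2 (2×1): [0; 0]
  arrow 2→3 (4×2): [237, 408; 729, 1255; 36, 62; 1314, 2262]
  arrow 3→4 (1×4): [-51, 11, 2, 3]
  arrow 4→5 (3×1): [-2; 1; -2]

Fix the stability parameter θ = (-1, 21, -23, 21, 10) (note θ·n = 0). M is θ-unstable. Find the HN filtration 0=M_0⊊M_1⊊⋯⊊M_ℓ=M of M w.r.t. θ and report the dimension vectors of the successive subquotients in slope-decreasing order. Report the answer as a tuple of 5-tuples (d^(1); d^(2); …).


Barcode: M ≅ I[1,1], I[2,3], I[2,5], I[3,3]^2, I[5,5]^2. HN layers by μ_θ (4 steps, strictly decreasing):
  μ^(1)=31/2; μ^(2)=10; μ^(3)=-1; μ^(4)=-23

((0, 0, 0, 1, 1); (0, 0, 0, 0, 2); (1, 2, 2, 0, 0); (0, 0, 2, 0, 0))


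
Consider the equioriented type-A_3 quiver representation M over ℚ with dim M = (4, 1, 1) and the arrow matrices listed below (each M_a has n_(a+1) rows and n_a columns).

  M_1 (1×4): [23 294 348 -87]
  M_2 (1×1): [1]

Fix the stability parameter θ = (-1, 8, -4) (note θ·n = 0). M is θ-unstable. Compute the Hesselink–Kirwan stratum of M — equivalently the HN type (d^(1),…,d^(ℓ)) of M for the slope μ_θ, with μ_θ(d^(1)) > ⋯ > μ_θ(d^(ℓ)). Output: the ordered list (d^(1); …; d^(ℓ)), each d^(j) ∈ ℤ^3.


Barcode: M ≅ I[1,1]^3, I[1,3]. HN layers by μ_θ (2 steps, strictly decreasing):
  μ^(1)=2; μ^(2)=-1

((0, 1, 1); (4, 0, 0))


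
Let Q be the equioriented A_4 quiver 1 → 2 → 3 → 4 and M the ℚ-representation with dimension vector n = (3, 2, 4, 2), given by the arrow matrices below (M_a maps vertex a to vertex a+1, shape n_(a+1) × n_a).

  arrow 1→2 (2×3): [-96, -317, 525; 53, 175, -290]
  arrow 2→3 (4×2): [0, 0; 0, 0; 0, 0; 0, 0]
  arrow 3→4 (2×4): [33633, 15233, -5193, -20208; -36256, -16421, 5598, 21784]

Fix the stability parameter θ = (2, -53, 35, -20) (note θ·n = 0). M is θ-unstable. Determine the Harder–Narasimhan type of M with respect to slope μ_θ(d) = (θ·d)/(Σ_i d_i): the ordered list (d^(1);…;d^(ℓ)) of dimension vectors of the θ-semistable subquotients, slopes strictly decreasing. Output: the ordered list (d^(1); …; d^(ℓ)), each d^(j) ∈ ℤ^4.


Interval decomposition of M: I[1,1], I[1,2]^2, I[3,3]^2, I[3,4]^2.
HN type (ℓ=4): μ^(1)=35; μ^(2)=15/2; μ^(3)=2; μ^(4)=-51/2

((0, 0, 2, 0); (0, 0, 2, 2); (1, 0, 0, 0); (2, 2, 0, 0))


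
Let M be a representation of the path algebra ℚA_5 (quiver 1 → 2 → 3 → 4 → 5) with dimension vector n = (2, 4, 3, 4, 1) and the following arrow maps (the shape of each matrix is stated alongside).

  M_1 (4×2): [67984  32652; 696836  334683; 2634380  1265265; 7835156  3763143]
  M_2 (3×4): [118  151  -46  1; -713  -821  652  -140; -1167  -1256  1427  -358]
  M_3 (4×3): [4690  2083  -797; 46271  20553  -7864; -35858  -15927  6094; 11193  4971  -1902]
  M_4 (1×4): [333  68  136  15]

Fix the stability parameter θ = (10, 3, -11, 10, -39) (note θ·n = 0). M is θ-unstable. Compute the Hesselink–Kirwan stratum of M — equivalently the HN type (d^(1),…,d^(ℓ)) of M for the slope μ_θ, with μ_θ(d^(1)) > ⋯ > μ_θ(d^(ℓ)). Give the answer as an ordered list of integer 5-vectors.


Via rank(M_{q-1}∘⋯∘M_p): M ≅ I[1,1], I[1,5], I[2,2], I[2,4]^2, I[4,4].
μ_θ-semistable layers: μ^(1)=10; μ^(2)=3; μ^(3)=-4; μ^(4)=-27/5

((1, 0, 0, 3, 0); (0, 1, 0, 0, 0); (0, 2, 2, 0, 0); (1, 1, 1, 1, 1))


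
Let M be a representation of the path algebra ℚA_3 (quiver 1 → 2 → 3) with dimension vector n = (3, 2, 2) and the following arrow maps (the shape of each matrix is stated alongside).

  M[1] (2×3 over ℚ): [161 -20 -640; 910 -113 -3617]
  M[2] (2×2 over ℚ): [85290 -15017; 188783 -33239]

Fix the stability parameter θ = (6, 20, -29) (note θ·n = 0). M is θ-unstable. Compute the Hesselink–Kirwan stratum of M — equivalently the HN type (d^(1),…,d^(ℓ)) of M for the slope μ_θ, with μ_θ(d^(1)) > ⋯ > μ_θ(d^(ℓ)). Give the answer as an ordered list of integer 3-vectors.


Interval decomposition of M: I[1,1], I[1,3]^2.
HN type (ℓ=2): μ^(1)=6; μ^(2)=-1

((1, 0, 0); (2, 2, 2))


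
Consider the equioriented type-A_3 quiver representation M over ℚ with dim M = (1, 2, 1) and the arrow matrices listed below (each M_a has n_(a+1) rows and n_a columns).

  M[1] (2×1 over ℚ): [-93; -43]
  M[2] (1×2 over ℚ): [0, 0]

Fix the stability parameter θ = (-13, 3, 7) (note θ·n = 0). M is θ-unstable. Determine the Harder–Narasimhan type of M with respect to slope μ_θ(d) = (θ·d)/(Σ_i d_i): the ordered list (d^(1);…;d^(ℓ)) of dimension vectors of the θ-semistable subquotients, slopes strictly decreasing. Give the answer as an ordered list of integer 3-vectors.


Barcode: M ≅ I[1,2], I[2,2], I[3,3]. HN layers by μ_θ (3 steps, strictly decreasing):
  μ^(1)=7; μ^(2)=3; μ^(3)=-13

((0, 0, 1); (0, 2, 0); (1, 0, 0))


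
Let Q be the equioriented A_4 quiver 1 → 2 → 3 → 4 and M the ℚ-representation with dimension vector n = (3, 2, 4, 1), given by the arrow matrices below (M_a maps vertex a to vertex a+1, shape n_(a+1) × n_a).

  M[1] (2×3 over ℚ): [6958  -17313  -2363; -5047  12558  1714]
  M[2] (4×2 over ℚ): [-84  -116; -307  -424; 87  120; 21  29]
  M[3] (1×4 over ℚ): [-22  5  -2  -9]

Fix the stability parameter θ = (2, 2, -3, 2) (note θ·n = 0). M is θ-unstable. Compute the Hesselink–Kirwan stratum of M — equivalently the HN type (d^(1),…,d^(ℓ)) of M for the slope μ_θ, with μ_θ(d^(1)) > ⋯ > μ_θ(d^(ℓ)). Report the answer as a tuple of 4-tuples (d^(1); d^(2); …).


Interval decomposition of M: I[1,1], I[1,3], I[1,4], I[3,3]^2.
HN type (ℓ=3): μ^(1)=2; μ^(2)=1/3; μ^(3)=-3

((1, 0, 0, 1); (2, 2, 2, 0); (0, 0, 2, 0))


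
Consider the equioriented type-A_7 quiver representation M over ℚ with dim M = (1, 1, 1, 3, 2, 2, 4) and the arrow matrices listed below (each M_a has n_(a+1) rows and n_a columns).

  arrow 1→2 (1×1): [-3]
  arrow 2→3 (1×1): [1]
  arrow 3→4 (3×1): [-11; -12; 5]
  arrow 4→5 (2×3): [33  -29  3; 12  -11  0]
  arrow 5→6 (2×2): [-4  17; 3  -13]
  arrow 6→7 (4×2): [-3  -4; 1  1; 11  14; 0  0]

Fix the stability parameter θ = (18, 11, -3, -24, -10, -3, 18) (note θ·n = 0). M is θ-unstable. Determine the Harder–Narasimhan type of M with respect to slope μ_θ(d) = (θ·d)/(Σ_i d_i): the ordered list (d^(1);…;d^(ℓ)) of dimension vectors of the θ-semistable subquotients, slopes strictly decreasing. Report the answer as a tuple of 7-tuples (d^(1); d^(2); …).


Interval decomposition of M: I[1,4], I[4,7]^2, I[7,7]^2.
HN type (ℓ=5): μ^(1)=18; μ^(2)=1/2; μ^(3)=-3; μ^(4)=-10; μ^(5)=-24

((0, 0, 0, 0, 0, 0, 4); (1, 1, 1, 1, 0, 0, 0); (0, 0, 0, 0, 0, 2, 0); (0, 0, 0, 0, 2, 0, 0); (0, 0, 0, 2, 0, 0, 0))


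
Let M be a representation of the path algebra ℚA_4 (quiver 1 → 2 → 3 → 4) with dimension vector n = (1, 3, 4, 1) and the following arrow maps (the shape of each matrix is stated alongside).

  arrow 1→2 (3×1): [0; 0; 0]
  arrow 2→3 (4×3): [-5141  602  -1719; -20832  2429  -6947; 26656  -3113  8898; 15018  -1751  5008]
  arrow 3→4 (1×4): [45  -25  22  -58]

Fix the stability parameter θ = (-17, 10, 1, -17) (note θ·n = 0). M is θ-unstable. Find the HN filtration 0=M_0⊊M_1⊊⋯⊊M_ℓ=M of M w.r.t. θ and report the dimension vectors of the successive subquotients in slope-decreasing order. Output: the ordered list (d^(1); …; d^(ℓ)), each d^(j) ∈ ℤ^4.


Via rank(M_{q-1}∘⋯∘M_p): M ≅ I[1,1], I[2,3]^2, I[2,4], I[3,3].
μ_θ-semistable layers: μ^(1)=11/2; μ^(2)=1; μ^(3)=-2; μ^(4)=-17

((0, 2, 2, 0); (0, 0, 1, 0); (0, 1, 1, 1); (1, 0, 0, 0))


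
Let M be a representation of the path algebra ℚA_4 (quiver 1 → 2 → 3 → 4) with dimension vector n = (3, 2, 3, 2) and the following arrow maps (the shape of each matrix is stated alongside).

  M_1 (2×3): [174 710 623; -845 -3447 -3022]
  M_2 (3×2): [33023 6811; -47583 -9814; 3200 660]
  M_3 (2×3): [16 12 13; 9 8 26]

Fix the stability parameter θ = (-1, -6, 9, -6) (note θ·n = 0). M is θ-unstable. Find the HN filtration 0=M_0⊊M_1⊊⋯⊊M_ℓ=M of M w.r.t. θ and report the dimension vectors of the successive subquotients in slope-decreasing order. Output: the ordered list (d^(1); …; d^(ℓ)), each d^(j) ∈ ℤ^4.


Interval decomposition of M: I[1,1], I[1,3], I[1,4], I[3,4].
HN type (ℓ=4): μ^(1)=9; μ^(2)=3/2; μ^(3)=-1; μ^(4)=-7/2

((0, 0, 1, 0); (0, 0, 2, 2); (1, 0, 0, 0); (2, 2, 0, 0))


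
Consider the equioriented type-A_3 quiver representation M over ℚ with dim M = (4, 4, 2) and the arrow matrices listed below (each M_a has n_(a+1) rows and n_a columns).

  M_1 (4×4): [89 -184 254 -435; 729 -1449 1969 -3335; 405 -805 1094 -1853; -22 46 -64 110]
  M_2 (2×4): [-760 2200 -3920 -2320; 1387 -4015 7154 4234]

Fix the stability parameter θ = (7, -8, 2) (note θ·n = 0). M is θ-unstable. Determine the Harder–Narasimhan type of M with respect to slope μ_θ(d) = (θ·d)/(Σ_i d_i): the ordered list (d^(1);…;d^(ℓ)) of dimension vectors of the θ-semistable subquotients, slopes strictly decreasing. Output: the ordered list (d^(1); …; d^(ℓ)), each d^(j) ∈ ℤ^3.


Barcode: M ≅ I[1,1], I[1,2]^2, I[1,3], I[2,2], I[3,3]. HN layers by μ_θ (4 steps, strictly decreasing):
  μ^(1)=7; μ^(2)=2; μ^(3)=-1/2; μ^(4)=-8

((1, 0, 0); (0, 0, 2); (3, 3, 0); (0, 1, 0))


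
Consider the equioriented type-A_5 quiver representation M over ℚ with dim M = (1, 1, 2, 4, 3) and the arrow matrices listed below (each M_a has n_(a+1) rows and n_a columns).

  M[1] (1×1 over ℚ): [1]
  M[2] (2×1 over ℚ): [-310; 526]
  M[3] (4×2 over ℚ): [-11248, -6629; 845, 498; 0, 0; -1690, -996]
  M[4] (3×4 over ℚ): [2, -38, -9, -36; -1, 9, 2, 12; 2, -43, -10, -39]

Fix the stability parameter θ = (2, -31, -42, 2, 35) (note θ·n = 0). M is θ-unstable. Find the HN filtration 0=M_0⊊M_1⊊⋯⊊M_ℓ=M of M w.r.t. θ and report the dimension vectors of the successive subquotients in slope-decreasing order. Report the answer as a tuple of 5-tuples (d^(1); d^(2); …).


Via rank(M_{q-1}∘⋯∘M_p): M ≅ I[1,5], I[3,5], I[4,4], I[4,5].
μ_θ-semistable layers: μ^(1)=35; μ^(2)=2; μ^(3)=-71/3; μ^(4)=-42

((0, 0, 0, 0, 3); (0, 0, 0, 4, 0); (1, 1, 1, 0, 0); (0, 0, 1, 0, 0))


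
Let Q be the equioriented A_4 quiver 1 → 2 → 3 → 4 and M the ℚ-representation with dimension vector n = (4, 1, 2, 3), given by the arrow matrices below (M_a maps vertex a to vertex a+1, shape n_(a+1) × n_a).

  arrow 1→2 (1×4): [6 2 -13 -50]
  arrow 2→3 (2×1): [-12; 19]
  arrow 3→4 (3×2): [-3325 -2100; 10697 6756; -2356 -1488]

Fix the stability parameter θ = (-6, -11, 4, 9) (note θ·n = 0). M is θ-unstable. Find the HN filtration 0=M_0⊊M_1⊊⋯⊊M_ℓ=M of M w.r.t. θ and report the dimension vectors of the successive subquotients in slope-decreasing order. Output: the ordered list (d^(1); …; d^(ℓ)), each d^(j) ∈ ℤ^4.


Interval decomposition of M: I[1,1]^3, I[1,3], I[3,4], I[4,4]^2.
HN type (ℓ=4): μ^(1)=9; μ^(2)=4; μ^(3)=-6; μ^(4)=-17/2

((0, 0, 0, 3); (0, 0, 2, 0); (3, 0, 0, 0); (1, 1, 0, 0))


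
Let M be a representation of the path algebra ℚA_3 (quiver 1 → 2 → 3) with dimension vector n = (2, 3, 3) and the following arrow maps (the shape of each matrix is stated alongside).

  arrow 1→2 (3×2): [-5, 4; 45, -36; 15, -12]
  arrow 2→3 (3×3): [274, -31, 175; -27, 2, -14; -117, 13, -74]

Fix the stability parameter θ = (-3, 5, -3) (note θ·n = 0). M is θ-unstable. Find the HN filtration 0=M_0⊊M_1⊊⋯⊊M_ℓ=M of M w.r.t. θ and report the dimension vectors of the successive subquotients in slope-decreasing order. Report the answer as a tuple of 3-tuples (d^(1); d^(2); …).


Barcode: M ≅ I[1,1], I[1,3], I[2,3]^2. HN layers by μ_θ (2 steps, strictly decreasing):
  μ^(1)=1; μ^(2)=-3

((0, 3, 3); (2, 0, 0))


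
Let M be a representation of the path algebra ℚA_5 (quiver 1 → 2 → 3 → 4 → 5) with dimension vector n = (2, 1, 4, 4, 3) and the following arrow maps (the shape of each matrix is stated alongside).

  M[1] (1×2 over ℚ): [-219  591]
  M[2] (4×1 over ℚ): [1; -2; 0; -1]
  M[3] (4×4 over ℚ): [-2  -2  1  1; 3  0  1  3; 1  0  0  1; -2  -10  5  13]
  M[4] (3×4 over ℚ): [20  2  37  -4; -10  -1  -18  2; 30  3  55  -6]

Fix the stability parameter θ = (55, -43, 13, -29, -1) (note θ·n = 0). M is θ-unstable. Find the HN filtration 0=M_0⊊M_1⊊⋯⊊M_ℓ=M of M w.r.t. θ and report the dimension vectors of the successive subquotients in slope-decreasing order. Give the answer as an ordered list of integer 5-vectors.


Via rank(M_{q-1}∘⋯∘M_p): M ≅ I[1,1], I[1,4], I[3,3], I[3,5]^2, I[4,4], I[5,5].
μ_θ-semistable layers: μ^(1)=55; μ^(2)=13; μ^(3)=-1; μ^(4)=-8; μ^(5)=-29

((1, 0, 0, 0, 0); (0, 0, 1, 0, 0); (1, 1, 1, 1, 3); (0, 0, 2, 2, 0); (0, 0, 0, 1, 0))


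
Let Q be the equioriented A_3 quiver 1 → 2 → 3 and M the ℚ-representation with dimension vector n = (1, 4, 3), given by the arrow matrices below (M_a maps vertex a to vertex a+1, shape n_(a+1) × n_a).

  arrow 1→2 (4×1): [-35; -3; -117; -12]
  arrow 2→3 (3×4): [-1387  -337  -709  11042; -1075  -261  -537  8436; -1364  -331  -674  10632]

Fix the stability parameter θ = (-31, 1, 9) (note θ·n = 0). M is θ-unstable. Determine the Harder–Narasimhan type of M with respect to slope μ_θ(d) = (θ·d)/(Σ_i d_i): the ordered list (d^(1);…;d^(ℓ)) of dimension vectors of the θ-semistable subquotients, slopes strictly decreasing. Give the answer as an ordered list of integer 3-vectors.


Barcode: M ≅ I[1,3], I[2,2], I[2,3]^2. HN layers by μ_θ (3 steps, strictly decreasing):
  μ^(1)=9; μ^(2)=1; μ^(3)=-31

((0, 0, 3); (0, 4, 0); (1, 0, 0))


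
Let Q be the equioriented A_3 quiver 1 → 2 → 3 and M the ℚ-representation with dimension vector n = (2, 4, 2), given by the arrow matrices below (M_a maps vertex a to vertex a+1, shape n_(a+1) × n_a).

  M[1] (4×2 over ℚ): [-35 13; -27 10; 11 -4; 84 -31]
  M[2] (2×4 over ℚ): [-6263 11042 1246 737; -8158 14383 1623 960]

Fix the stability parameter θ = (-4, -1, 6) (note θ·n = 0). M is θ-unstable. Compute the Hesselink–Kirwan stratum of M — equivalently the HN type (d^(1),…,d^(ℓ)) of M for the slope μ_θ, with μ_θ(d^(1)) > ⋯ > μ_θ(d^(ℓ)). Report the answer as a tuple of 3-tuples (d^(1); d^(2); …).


Interval decomposition of M: I[1,2], I[1,3], I[2,2], I[2,3].
HN type (ℓ=3): μ^(1)=6; μ^(2)=-1; μ^(3)=-4

((0, 0, 2); (0, 4, 0); (2, 0, 0))


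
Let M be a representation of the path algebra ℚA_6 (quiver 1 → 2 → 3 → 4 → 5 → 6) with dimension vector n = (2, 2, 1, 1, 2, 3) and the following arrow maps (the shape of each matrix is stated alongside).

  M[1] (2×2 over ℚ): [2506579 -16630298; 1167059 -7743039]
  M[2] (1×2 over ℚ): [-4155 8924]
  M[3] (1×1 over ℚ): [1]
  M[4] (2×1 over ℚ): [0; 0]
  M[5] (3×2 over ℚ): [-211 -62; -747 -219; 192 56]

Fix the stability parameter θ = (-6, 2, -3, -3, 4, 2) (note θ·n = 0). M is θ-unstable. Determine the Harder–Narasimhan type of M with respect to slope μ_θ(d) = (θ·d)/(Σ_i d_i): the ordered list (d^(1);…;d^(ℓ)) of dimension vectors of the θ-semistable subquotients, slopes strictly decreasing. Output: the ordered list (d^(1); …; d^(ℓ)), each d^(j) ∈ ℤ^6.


Interval decomposition of M: I[1,2], I[1,4], I[5,6]^2, I[6,6].
HN type (ℓ=4): μ^(1)=3; μ^(2)=2; μ^(3)=-4/3; μ^(4)=-6

((0, 0, 0, 0, 2, 2); (0, 1, 0, 0, 0, 1); (0, 1, 1, 1, 0, 0); (2, 0, 0, 0, 0, 0))


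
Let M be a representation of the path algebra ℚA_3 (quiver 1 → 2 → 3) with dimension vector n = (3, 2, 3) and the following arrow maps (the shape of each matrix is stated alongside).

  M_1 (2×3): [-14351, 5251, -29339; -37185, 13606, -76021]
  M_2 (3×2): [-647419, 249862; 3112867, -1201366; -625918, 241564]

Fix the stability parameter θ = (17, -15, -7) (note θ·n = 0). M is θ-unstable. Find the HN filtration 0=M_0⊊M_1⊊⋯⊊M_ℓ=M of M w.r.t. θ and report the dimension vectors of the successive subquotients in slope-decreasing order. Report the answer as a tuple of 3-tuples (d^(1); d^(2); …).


Barcode: M ≅ I[1,1], I[1,2], I[1,3], I[3,3]^2. HN layers by μ_θ (4 steps, strictly decreasing):
  μ^(1)=17; μ^(2)=1; μ^(3)=-5/3; μ^(4)=-7

((1, 0, 0); (1, 1, 0); (1, 1, 1); (0, 0, 2))


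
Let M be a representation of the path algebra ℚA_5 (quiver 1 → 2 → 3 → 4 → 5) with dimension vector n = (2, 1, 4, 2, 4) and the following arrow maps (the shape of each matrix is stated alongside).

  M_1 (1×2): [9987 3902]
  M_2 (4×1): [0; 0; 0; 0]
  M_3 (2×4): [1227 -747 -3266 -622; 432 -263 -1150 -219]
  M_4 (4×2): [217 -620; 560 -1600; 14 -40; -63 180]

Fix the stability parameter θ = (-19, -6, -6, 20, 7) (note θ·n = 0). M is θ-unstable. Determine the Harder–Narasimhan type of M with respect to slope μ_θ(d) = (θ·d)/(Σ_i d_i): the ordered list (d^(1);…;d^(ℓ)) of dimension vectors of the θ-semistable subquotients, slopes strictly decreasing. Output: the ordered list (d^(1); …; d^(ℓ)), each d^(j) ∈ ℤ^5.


Via rank(M_{q-1}∘⋯∘M_p): M ≅ I[1,1], I[1,2], I[3,3]^2, I[3,4], I[3,5], I[5,5]^3.
μ_θ-semistable layers: μ^(1)=20; μ^(2)=27/2; μ^(3)=7; μ^(4)=-6; μ^(5)=-19

((0, 0, 0, 1, 0); (0, 0, 0, 1, 1); (0, 0, 0, 0, 3); (0, 1, 4, 0, 0); (2, 0, 0, 0, 0))


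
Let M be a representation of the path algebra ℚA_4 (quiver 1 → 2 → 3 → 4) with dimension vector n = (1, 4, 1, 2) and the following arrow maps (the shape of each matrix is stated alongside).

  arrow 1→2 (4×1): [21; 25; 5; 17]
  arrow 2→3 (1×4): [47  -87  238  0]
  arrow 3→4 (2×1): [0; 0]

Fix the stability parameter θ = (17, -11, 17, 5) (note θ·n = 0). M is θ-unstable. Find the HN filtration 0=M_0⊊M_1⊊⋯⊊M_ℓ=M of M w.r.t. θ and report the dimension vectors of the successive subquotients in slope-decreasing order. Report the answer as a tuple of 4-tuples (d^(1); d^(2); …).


Interval decomposition of M: I[1,3], I[2,2]^3, I[4,4]^2.
HN type (ℓ=4): μ^(1)=17; μ^(2)=5; μ^(3)=3; μ^(4)=-11

((0, 0, 1, 0); (0, 0, 0, 2); (1, 1, 0, 0); (0, 3, 0, 0))


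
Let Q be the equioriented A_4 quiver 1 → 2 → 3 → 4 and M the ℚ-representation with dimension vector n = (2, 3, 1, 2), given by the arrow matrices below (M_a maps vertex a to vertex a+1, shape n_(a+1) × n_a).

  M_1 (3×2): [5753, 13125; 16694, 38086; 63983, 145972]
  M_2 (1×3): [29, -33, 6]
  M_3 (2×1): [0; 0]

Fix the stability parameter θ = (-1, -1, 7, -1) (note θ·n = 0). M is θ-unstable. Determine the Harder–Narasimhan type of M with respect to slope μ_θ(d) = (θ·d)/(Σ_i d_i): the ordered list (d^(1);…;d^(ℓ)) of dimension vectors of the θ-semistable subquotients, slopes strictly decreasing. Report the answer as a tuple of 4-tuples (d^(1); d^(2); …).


Barcode: M ≅ I[1,2], I[1,3], I[2,2], I[4,4]^2. HN layers by μ_θ (2 steps, strictly decreasing):
  μ^(1)=7; μ^(2)=-1

((0, 0, 1, 0); (2, 3, 0, 2))


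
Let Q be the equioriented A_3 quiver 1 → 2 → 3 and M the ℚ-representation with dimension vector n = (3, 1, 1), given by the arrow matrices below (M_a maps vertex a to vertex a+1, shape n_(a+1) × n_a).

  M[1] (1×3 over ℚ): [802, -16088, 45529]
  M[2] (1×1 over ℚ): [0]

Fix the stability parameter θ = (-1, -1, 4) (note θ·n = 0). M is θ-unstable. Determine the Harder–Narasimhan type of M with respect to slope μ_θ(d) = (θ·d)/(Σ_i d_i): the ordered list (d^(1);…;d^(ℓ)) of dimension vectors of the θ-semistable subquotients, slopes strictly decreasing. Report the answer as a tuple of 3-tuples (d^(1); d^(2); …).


Via rank(M_{q-1}∘⋯∘M_p): M ≅ I[1,1]^2, I[1,2], I[3,3].
μ_θ-semistable layers: μ^(1)=4; μ^(2)=-1

((0, 0, 1); (3, 1, 0))


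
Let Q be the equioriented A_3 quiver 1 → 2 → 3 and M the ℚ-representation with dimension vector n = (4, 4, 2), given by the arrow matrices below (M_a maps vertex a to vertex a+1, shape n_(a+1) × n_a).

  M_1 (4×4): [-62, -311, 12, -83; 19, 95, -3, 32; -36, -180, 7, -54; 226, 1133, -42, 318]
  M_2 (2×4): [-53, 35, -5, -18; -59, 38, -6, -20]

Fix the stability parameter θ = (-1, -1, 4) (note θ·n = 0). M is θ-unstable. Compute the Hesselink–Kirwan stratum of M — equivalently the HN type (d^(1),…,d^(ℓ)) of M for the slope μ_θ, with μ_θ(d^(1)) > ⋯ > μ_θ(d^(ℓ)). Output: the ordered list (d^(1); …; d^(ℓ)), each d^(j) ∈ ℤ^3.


Barcode: M ≅ I[1,2]^2, I[1,3]^2. HN layers by μ_θ (2 steps, strictly decreasing):
  μ^(1)=4; μ^(2)=-1

((0, 0, 2); (4, 4, 0))


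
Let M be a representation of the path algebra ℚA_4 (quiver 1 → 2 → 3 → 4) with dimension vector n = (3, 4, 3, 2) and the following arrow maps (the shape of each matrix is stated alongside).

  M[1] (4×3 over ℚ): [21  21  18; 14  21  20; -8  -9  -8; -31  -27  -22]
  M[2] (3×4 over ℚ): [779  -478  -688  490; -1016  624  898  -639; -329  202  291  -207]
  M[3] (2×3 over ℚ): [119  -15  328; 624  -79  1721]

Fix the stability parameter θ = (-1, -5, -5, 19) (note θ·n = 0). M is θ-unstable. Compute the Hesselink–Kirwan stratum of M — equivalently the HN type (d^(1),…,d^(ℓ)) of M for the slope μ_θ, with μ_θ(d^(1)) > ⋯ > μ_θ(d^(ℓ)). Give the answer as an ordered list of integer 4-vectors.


Barcode: M ≅ I[1,1], I[1,3], I[1,4], I[2,2], I[2,4]. HN layers by μ_θ (4 steps, strictly decreasing):
  μ^(1)=19; μ^(2)=-1; μ^(3)=-11/3; μ^(4)=-5

((0, 0, 0, 2); (1, 0, 0, 0); (2, 2, 2, 0); (0, 2, 1, 0))


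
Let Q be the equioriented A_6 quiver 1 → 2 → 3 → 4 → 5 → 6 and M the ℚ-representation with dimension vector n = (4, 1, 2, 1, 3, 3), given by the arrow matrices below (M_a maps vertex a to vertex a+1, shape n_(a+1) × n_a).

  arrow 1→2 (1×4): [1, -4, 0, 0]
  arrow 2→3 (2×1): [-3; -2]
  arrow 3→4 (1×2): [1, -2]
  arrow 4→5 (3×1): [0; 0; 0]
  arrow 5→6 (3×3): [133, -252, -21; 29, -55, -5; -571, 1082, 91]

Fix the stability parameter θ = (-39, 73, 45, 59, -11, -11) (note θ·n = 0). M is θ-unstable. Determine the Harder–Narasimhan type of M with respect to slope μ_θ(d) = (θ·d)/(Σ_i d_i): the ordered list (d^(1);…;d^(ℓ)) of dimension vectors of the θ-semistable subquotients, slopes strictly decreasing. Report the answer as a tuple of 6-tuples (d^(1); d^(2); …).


Via rank(M_{q-1}∘⋯∘M_p): M ≅ I[1,1]^3, I[1,4], I[3,3], I[5,5], I[5,6]^2, I[6,6].
μ_θ-semistable layers: μ^(1)=59; μ^(2)=45; μ^(3)=-11; μ^(4)=-39

((0, 1, 1, 1, 0, 0); (0, 0, 1, 0, 0, 0); (0, 0, 0, 0, 3, 3); (4, 0, 0, 0, 0, 0))


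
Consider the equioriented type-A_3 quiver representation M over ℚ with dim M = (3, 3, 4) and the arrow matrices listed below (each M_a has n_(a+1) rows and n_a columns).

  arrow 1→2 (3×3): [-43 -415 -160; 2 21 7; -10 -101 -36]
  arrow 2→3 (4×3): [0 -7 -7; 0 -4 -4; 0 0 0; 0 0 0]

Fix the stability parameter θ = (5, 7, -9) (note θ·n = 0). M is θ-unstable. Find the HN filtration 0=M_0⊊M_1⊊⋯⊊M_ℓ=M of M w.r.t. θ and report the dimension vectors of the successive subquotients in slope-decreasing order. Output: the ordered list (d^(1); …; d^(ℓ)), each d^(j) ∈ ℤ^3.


Barcode: M ≅ I[1,2]^2, I[1,3], I[3,3]^3. HN layers by μ_θ (4 steps, strictly decreasing):
  μ^(1)=7; μ^(2)=5; μ^(3)=1; μ^(4)=-9

((0, 2, 0); (2, 0, 0); (1, 1, 1); (0, 0, 3))


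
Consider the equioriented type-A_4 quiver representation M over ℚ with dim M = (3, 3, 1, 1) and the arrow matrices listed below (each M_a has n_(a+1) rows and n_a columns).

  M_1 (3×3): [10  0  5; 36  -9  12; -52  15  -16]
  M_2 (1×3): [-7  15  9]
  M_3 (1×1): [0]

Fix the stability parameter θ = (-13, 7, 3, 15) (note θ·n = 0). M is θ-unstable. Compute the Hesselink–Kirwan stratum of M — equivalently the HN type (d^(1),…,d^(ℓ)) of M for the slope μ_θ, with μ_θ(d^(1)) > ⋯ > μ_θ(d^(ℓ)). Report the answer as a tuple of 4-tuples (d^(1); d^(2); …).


Interval decomposition of M: I[1,1], I[1,2], I[1,3], I[2,2], I[4,4].
HN type (ℓ=4): μ^(1)=15; μ^(2)=7; μ^(3)=5; μ^(4)=-13

((0, 0, 0, 1); (0, 2, 0, 0); (0, 1, 1, 0); (3, 0, 0, 0))


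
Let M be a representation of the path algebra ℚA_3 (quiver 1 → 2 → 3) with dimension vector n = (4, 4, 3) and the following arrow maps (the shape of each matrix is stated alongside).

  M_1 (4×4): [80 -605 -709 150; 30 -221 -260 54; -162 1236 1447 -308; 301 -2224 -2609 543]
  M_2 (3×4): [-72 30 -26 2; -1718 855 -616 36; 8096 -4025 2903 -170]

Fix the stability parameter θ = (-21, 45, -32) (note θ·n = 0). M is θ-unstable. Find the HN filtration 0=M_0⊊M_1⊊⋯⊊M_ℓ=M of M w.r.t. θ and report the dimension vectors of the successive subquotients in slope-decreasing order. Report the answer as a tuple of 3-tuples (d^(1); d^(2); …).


Interval decomposition of M: I[1,1], I[1,3]^3, I[2,2].
HN type (ℓ=3): μ^(1)=45; μ^(2)=13/2; μ^(3)=-21

((0, 1, 0); (0, 3, 3); (4, 0, 0))


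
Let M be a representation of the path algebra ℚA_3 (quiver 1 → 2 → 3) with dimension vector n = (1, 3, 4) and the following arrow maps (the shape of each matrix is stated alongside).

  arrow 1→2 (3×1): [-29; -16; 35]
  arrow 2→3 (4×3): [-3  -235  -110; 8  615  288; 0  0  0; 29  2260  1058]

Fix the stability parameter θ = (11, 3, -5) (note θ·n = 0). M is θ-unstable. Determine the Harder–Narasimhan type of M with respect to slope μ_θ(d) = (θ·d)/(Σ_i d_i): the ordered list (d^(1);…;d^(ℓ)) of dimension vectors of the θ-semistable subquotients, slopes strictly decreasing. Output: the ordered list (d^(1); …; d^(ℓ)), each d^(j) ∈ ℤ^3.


Via rank(M_{q-1}∘⋯∘M_p): M ≅ I[1,3], I[2,2], I[2,3], I[3,3]^2.
μ_θ-semistable layers: μ^(1)=3; μ^(2)=-1; μ^(3)=-5

((1, 2, 1); (0, 1, 1); (0, 0, 2))


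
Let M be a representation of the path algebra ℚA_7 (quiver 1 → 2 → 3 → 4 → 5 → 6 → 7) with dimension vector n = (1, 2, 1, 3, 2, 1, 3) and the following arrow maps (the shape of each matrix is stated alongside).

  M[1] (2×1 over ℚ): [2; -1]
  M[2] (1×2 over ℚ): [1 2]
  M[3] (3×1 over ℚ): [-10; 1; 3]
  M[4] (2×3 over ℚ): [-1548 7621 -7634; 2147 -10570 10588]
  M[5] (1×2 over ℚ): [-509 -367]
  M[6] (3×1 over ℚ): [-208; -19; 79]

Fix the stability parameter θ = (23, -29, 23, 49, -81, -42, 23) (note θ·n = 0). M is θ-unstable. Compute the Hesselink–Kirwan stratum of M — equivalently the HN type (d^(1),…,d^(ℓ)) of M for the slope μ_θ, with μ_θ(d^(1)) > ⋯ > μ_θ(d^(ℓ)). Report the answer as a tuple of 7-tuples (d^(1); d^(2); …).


Interval decomposition of M: I[1,2], I[2,7], I[4,4], I[4,5], I[7,7]^2.
HN type (ℓ=6): μ^(1)=49; μ^(2)=23; μ^(3)=-3; μ^(4)=-51/4; μ^(5)=-16; μ^(6)=-29

((0, 0, 0, 1, 0, 0, 0); (0, 0, 0, 0, 0, 0, 3); (1, 1, 0, 0, 0, 0, 0); (0, 0, 1, 1, 1, 1, 0); (0, 0, 0, 1, 1, 0, 0); (0, 1, 0, 0, 0, 0, 0))


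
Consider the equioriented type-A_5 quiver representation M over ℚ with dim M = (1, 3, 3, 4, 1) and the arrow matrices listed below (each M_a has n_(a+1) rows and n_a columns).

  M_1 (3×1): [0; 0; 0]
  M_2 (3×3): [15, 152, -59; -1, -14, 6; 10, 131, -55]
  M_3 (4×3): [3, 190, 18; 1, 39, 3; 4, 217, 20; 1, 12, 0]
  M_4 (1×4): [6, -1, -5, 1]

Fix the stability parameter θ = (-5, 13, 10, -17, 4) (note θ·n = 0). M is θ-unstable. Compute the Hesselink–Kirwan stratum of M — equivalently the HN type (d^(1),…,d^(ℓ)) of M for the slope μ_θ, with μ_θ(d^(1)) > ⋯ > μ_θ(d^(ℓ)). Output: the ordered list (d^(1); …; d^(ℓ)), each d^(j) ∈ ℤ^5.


Barcode: M ≅ I[1,1], I[2,4]^2, I[2,5], I[4,4]. HN layers by μ_θ (4 steps, strictly decreasing):
  μ^(1)=4; μ^(2)=2; μ^(3)=-5; μ^(4)=-17

((0, 0, 0, 0, 1); (0, 3, 3, 3, 0); (1, 0, 0, 0, 0); (0, 0, 0, 1, 0))


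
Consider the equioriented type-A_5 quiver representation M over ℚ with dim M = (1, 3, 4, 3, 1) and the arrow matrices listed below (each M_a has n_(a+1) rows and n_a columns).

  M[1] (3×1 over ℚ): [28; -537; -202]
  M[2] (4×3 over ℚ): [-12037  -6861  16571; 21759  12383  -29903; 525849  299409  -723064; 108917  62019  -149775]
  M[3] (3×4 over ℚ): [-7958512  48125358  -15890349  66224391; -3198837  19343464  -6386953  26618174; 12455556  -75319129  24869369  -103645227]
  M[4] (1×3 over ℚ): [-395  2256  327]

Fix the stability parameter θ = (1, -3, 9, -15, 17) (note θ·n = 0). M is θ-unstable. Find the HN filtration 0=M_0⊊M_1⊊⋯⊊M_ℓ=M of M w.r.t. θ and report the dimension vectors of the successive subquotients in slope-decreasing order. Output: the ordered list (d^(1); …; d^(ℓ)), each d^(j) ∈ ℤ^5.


Interval decomposition of M: I[1,5], I[2,4]^2, I[3,3].
HN type (ℓ=4): μ^(1)=17; μ^(2)=9; μ^(3)=-2; μ^(4)=-3

((0, 0, 0, 0, 1); (0, 0, 1, 0, 0); (1, 1, 1, 1, 0); (0, 2, 2, 2, 0))


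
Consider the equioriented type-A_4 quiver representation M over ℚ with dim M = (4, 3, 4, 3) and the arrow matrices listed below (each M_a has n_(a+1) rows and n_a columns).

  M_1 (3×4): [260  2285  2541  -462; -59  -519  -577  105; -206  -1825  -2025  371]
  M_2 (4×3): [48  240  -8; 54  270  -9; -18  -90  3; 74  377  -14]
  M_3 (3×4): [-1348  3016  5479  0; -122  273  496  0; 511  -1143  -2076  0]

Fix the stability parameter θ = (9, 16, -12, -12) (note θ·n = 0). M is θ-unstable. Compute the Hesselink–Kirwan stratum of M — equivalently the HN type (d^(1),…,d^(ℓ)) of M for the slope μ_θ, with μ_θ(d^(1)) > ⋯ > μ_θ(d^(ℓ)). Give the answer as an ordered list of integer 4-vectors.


Interval decomposition of M: I[1,1], I[1,2], I[1,3], I[1,4], I[3,4]^2.
HN type (ℓ=5): μ^(1)=16; μ^(2)=9; μ^(3)=13/3; μ^(4)=1/4; μ^(5)=-12

((0, 1, 0, 0); (2, 0, 0, 0); (1, 1, 1, 0); (1, 1, 1, 1); (0, 0, 2, 2))


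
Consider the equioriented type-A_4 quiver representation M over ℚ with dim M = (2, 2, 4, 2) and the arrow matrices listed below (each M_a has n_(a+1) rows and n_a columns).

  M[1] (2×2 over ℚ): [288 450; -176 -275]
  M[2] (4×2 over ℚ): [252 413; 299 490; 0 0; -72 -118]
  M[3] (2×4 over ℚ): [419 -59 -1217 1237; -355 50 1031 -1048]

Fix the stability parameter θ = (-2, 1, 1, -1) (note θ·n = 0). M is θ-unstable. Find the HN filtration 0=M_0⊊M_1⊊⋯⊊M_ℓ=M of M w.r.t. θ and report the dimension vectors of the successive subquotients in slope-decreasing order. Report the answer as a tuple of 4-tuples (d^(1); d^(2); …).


Barcode: M ≅ I[1,1], I[1,4], I[2,4], I[3,3]^2. HN layers by μ_θ (3 steps, strictly decreasing):
  μ^(1)=1; μ^(2)=1/3; μ^(3)=-2

((0, 0, 2, 0); (0, 2, 2, 2); (2, 0, 0, 0))


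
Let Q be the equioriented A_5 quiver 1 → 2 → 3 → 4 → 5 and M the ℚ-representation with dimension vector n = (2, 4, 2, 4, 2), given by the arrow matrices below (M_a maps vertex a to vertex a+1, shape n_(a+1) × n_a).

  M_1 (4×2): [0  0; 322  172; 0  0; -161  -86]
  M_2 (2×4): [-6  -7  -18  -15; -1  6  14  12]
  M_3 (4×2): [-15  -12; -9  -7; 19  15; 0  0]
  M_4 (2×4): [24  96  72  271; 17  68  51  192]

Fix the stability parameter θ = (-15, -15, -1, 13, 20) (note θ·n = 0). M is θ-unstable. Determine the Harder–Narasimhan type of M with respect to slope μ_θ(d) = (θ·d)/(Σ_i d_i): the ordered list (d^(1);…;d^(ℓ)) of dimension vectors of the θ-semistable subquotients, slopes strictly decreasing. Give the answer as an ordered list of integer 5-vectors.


Barcode: M ≅ I[1,1], I[1,5], I[2,2]^2, I[2,4], I[4,4], I[4,5]. HN layers by μ_θ (4 steps, strictly decreasing):
  μ^(1)=20; μ^(2)=13; μ^(3)=-1; μ^(4)=-15

((0, 0, 0, 0, 2); (0, 0, 0, 4, 0); (0, 0, 2, 0, 0); (2, 4, 0, 0, 0))


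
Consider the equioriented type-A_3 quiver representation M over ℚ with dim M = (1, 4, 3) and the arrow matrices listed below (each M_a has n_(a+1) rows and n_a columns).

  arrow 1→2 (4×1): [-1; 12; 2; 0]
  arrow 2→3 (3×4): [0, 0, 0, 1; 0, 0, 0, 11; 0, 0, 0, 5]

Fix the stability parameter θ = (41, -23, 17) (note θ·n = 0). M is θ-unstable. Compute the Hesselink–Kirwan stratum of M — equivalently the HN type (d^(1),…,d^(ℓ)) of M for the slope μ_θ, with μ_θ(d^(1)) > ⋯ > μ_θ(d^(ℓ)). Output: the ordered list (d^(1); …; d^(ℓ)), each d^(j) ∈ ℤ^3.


Via rank(M_{q-1}∘⋯∘M_p): M ≅ I[1,2], I[2,2]^2, I[2,3], I[3,3]^2.
μ_θ-semistable layers: μ^(1)=17; μ^(2)=9; μ^(3)=-23

((0, 0, 3); (1, 1, 0); (0, 3, 0))
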